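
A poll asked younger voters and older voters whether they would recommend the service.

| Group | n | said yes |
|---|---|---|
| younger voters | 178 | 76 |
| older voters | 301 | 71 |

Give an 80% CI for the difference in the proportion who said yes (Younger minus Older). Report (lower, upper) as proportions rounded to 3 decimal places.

(0.134, 0.248)

Sample proportions: 76/178 = 0.4270, 71/301 = 0.2359.
Each SE is √(p̂(1−p̂)/n): √(0.4270·0.5730/178) = 0.03708 and √(0.2359·0.7641/301) = 0.02447.
SE(p̂₁ − p̂₂) = √(SE₁² + SE₂²) = √(0.0013749264 + 0.0005987809) = 0.04443, since the two samples are independent.
At 80% confidence z* = 1.282; margin = 1.282 × 0.04443 = 0.05696.
The difference is 0.4270 − 0.2359 = 0.1911, so the interval is 0.1911 ± 0.05696 = (0.134, 0.248).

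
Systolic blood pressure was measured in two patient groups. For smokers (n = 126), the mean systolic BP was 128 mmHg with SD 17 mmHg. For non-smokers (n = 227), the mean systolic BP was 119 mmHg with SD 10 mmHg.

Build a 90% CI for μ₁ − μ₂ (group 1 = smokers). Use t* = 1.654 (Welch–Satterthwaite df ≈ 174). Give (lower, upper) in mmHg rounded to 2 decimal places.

(6.27, 11.73)

SE₁ = s₁/√n₁ = 17/√126 = 1.5145; SE₂ = 10/√227 = 0.6637.
Independent samples, unequal variances: SE_diff = √(SE₁² + SE₂²) = √(2.29371025 + 0.44049769) = 1.6535.
t* = 1.654, so margin of error = 1.654 × 1.6535 = 2.7349.
Difference in means = 128 − 119 = 9.0000.
9.0000 ± 2.7349 → (6.27, 11.73).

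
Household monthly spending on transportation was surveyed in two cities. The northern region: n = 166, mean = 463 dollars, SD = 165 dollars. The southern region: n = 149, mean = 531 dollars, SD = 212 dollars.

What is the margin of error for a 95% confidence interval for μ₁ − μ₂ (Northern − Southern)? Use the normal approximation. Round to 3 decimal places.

SE₁ = s₁/√n₁ = 165/√166 = 12.8065; SE₂ = 212/√149 = 17.3677.
Independent samples, unequal variances: SE_diff = √(SE₁² + SE₂²) = √(164.00644225 + 301.63700329) = 21.5788.
z* = 1.960, so margin of error = 1.960 × 21.5788 = 42.2944.

42.294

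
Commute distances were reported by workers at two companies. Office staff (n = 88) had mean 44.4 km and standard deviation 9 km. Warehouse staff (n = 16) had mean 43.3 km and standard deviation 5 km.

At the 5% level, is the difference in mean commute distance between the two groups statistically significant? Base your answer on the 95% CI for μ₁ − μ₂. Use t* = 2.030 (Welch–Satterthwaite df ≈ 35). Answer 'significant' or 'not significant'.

Standard errors of each mean: 9/√88 = 0.9594 and 5/√16 = 1.2500.
SE(x̄₁ − x̄₂) = √(0.9594² + 1.2500²) = 1.5757 for independent samples with unequal variances.
With t* = 2.030, the margin is 2.030 × 1.5757 = 3.1987.
x̄₁ − x̄₂ = 44.4 − 43.3 = 1.1000; the interval is 1.1000 ± 3.1987 = (-2.0987, 4.2987).
The interval (-2.0987, 4.2987) contains 0, so the difference is not significant.

not significant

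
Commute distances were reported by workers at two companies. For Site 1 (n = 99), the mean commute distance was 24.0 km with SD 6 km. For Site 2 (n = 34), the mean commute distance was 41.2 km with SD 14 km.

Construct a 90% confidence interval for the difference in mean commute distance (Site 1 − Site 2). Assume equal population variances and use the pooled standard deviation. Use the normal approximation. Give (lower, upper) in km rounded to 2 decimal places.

(-20.06, -14.34)

s_p = √[((n₁−1)s₁² + (n₂−1)s₂²)/(n₁+n₂−2)] = √[(98·6² + 33·14²)/131] = 8.7353.
SE = 8.7353·√(1/99 + 1/34) = 1.7364.
With z* = 1.645, margin = 1.645 × 1.7364 = 2.8564.
x̄₁ − x̄₂ = 24.0 − 41.2 = -17.2000; interval -17.2000 ± 2.8564 = (-20.06, -14.34).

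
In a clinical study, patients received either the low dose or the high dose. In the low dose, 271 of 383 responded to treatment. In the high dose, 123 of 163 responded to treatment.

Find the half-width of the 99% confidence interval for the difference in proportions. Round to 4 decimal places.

First, p̂₁ = 271/383 = 0.7076; p̂₂ = 123/163 = 0.7546.
The two standard errors are √(0.7076×0.2924/383) = 0.02324 and √(0.7546×0.2454/163) = 0.03371.
Because the samples are independent, SE_diff = √(0.02324² + 0.03371²) = 0.04094.
Using z* = 2.576 for 99%, ME = 2.576 × 0.04094 = 0.10546.

0.1055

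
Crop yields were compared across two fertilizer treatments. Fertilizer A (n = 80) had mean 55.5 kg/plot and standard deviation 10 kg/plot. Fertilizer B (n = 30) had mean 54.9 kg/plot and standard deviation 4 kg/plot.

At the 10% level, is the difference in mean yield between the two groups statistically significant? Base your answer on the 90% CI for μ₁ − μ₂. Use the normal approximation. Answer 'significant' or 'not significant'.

Per-group SEs: s₁/√n₁ = 10/√80 = 1.1180, s₂/√n₂ = 4/√30 = 0.7303.
Unpooled SE of the difference: √(1.249924 + 0.53333809) = 1.3354.
Margin of error = z* · SE = 1.645 × 1.3354 = 2.1967.
x̄₁ − x̄₂ = 55.5 − 54.9 = 0.6000.
CI: 0.6000 ± 2.1967 = (-1.5967, 2.7967).
The interval (-1.5967, 2.7967) contains 0, so the difference is not significant.

not significant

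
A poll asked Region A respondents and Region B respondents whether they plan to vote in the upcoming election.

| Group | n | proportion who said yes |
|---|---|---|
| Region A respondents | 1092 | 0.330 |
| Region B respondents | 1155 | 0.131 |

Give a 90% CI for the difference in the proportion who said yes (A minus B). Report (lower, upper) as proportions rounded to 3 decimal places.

Each SE is √(p̂(1−p̂)/n): √(0.3300·0.6700/1092) = 0.01423 and √(0.1310·0.8690/1155) = 0.00993.
SE(p̂₁ − p̂₂) = √(SE₁² + SE₂²) = √(0.0002024929 + 0.0000986049) = 0.01735, since the two samples are independent.
At 90% confidence z* = 1.645; margin = 1.645 × 0.01735 = 0.02854.
The difference is 0.3300 − 0.1310 = 0.1990, so the interval is 0.1990 ± 0.02854 = (0.170, 0.228).

(0.170, 0.228)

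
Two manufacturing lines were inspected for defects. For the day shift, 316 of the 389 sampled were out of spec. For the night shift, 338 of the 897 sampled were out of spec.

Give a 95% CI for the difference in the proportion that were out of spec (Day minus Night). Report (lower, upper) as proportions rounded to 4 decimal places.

Sample proportions: 316/389 = 0.8123, 338/897 = 0.3768.
Each SE is √(p̂(1−p̂)/n): √(0.8123·0.1877/389) = 0.01980 and √(0.3768·0.6232/897) = 0.01618.
SE(p̂₁ − p̂₂) = √(SE₁² + SE₂²) = √(0.00039204 + 0.0002617924) = 0.02557, since the two samples are independent.
At 95% confidence z* = 1.960; margin = 1.960 × 0.02557 = 0.05012.
The difference is 0.8123 − 0.3768 = 0.4355, so the interval is 0.4355 ± 0.05012 = (0.3854, 0.4856).

(0.3854, 0.4856)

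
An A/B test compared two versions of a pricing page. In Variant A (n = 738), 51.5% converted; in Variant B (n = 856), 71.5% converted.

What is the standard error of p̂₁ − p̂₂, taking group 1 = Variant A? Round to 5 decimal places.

0.02401

The two standard errors are √(0.5150×0.4850/738) = 0.01840 and √(0.7150×0.2850/856) = 0.01543.
Because the samples are independent, SE_diff = √(0.01840² + 0.01543²) = 0.02401.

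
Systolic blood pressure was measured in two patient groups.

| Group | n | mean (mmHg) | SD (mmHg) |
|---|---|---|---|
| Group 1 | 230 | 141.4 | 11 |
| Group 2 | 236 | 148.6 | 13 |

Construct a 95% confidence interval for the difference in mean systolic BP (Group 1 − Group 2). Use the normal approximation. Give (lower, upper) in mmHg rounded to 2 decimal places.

SE₁ = s₁/√n₁ = 11/√230 = 0.7253; SE₂ = 13/√236 = 0.8462.
Independent samples, unequal variances: SE_diff = √(SE₁² + SE₂²) = √(0.52606009 + 0.71605444) = 1.1145.
z* = 1.960, so margin of error = 1.960 × 1.1145 = 2.1844.
Difference in means = 141.4 − 148.6 = -7.2000.
-7.2000 ± 2.1844 → (-9.38, -5.02).

(-9.38, -5.02)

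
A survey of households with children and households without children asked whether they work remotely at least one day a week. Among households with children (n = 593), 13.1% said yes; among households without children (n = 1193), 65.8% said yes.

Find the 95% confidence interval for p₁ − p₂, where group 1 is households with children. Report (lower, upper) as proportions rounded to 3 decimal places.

SE₁ = √(p̂₁(1−p̂₁)/n₁) = √(0.1310·0.8690/593) = 0.01386; SE₂ = √(0.6580·0.3420/1193) = 0.01373.
Independent samples: SE of the difference = √(SE₁² + SE₂²) = √(0.0001920996 + 0.0001885129) = 0.01951.
z* for 95% confidence is 1.960, so the margin of error is 1.960 × 0.01951 = 0.03824.
Point estimate p̂₁ − p̂₂ = 0.1310 − 0.6580 = -0.5270.
-0.5270 ± 0.03824 → (-0.565, -0.489).

(-0.565, -0.489)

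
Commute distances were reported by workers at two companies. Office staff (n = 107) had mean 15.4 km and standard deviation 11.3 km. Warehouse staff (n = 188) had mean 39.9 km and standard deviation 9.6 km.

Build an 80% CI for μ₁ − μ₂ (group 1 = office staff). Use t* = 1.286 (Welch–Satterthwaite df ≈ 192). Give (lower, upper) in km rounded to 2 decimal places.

(-26.17, -22.83)

Per-group SEs: s₁/√n₁ = 11.3/√107 = 1.0924, s₂/√n₂ = 9.6/√188 = 0.7002.
Unpooled SE of the difference: √(1.19333776 + 0.49028004) = 1.2975.
Margin of error = t* · SE = 1.286 × 1.2975 = 1.6686.
x̄₁ − x̄₂ = 15.4 − 39.9 = -24.5000.
CI: -24.5000 ± 1.6686 = (-26.17, -22.83).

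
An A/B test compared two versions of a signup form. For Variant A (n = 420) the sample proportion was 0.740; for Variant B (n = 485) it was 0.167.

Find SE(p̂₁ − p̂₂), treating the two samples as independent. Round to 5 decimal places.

The two standard errors are √(0.7400×0.2600/420) = 0.02140 and √(0.1670×0.8330/485) = 0.01694.
Because the samples are independent, SE_diff = √(0.02140² + 0.01694²) = 0.02729.

0.02729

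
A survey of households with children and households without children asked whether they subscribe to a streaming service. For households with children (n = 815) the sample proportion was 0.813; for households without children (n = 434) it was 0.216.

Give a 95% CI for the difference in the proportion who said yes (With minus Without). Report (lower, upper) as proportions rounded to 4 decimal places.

The two standard errors are √(0.8130×0.1870/815) = 0.01366 and √(0.2160×0.7840/434) = 0.01975.
Because the samples are independent, SE_diff = √(0.01366² + 0.01975²) = 0.02401.
Using z* = 1.960 for 95%, ME = 1.960 × 0.02401 = 0.04706.
p̂₁ − p̂₂ = 0.5970; interval 0.5970 ± 0.04706 gives (0.5499, 0.6441).

(0.5499, 0.6441)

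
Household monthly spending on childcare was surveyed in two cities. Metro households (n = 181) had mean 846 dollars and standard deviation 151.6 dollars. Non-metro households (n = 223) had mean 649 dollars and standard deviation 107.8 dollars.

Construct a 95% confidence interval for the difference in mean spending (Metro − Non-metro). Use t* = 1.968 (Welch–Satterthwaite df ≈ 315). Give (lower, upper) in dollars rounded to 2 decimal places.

(170.66, 223.34)

Per-group SEs: s₁/√n₁ = 151.6/√181 = 11.2683, s₂/√n₂ = 107.8/√223 = 7.2188.
Unpooled SE of the difference: √(126.97458489 + 52.11107344) = 13.3823.
Margin of error = t* · SE = 1.968 × 13.3823 = 26.3364.
x̄₁ − x̄₂ = 846 − 649 = 197.0000.
CI: 197.0000 ± 26.3364 = (170.66, 223.34).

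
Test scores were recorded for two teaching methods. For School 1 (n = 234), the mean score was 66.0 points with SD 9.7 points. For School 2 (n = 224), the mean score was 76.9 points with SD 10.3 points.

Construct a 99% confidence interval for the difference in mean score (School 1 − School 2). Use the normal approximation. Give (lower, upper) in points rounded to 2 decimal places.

Standard errors of each mean: 9.7/√234 = 0.6341 and 10.3/√224 = 0.6882.
SE(x̄₁ − x̄₂) = √(0.6341² + 0.6882²) = 0.9358 for independent samples with unequal variances.
With z* = 2.576, the margin is 2.576 × 0.9358 = 2.4106.
x̄₁ − x̄₂ = 66.0 − 76.9 = -10.9000; the interval is -10.9000 ± 2.4106 = (-13.31, -8.49).

(-13.31, -8.49)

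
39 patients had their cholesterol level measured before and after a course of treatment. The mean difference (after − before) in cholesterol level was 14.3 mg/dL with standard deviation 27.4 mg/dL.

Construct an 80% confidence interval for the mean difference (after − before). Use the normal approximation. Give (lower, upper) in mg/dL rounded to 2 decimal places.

(8.68, 19.92)

This is a matched-pairs design, so SE = s_d/√n = 27.4/√39 = 4.3875.
Margin = 1.282 × 4.3875 = 5.6248; the interval is 14.3 ± 5.6248 = (8.68, 19.92).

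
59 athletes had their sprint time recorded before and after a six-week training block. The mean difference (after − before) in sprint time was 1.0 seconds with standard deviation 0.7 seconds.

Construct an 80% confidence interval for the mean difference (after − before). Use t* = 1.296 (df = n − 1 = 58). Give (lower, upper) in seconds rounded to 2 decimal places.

Paired design: SE = s_d/√n = 0.7/√59 = 0.0911.
t* = 1.296; margin of error = 1.296 × 0.0911 = 0.1181.
1.0 ± 0.1181 → (0.88, 1.12).

(0.88, 1.12)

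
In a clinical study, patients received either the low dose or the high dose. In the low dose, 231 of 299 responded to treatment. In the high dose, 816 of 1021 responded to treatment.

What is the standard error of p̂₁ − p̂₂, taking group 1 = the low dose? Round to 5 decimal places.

0.02729

p̂₁ = 231/299 = 0.7726 and p̂₂ = 816/1021 = 0.7992.
SE₁ = √(p̂₁(1−p̂₁)/n₁) = √(0.7726·0.2274/299) = 0.02424; SE₂ = √(0.7992·0.2008/1021) = 0.01254.
Independent samples: SE of the difference = √(SE₁² + SE₂²) = √(0.0005875776 + 0.0001572516) = 0.02729.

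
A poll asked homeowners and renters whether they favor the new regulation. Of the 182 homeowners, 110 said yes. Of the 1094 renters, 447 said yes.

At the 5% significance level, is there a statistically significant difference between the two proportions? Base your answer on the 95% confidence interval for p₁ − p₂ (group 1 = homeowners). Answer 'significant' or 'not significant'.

significant

p̂₁ = 110/182 = 0.6044 and p̂₂ = 447/1094 = 0.4086.
SE₁ = √(p̂₁(1−p̂₁)/n₁) = √(0.6044·0.3956/182) = 0.03625; SE₂ = √(0.4086·0.5914/1094) = 0.01486.
Independent samples: SE of the difference = √(SE₁² + SE₂²) = √(0.0013140625 + 0.0002208196) = 0.03918.
z* for 95% confidence is 1.960, so the margin of error is 1.960 × 0.03918 = 0.07679.
Point estimate p̂₁ − p̂₂ = 0.6044 − 0.4086 = 0.1958.
0.1958 ± 0.07679 → (0.11901, 0.27259).
The interval (0.11901, 0.27259) does not contain 0, so the difference is significant.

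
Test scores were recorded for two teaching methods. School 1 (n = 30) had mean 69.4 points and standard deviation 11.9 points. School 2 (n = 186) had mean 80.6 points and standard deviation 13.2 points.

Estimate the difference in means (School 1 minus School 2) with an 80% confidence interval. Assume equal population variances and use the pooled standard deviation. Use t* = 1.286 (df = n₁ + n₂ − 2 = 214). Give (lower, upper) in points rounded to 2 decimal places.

(-14.50, -7.90)

Pooled variance s_p² = [29·11.9² + 185·13.2²] / (30+186−2) = 169.8182, so s_p = 13.0314.
SE_diff = s_p·√(1/n₁ + 1/n₂) = 13.0314·√(1/30 + 1/186) = 2.5639.
t* = 1.286; margin = 1.286 × 2.5639 = 3.2972.
Difference = 69.4 − 80.6 = -11.2000.
-11.2000 ± 3.2972 → (-14.50, -7.90).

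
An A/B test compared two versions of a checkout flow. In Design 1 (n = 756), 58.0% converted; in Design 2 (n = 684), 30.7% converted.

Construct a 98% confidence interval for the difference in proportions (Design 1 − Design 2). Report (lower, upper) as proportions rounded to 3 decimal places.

Each SE is √(p̂(1−p̂)/n): √(0.5800·0.4200/756) = 0.01795 and √(0.3070·0.6930/684) = 0.01764.
SE(p̂₁ − p̂₂) = √(SE₁² + SE₂²) = √(0.0003222025 + 0.0003111696) = 0.02517, since the two samples are independent.
At 98% confidence z* = 2.326; margin = 2.326 × 0.02517 = 0.05855.
The difference is 0.5800 − 0.3070 = 0.2730, so the interval is 0.2730 ± 0.05855 = (0.214, 0.332).

(0.214, 0.332)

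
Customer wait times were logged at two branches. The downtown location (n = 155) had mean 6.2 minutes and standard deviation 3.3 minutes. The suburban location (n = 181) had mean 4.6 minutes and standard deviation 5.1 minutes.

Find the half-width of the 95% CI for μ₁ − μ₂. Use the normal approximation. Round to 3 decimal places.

Standard errors of each mean: 3.3/√155 = 0.2651 and 5.1/√181 = 0.3791.
SE(x̄₁ − x̄₂) = √(0.2651² + 0.3791²) = 0.4626 for independent samples with unequal variances.
With z* = 1.960, the margin is 1.960 × 0.4626 = 0.9067.

0.907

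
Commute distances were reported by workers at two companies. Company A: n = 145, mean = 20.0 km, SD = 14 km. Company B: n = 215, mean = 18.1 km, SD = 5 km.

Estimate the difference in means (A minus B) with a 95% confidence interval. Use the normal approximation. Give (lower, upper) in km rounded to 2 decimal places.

(-0.47, 4.27)

Per-group SEs: s₁/√n₁ = 14/√145 = 1.1626, s₂/√n₂ = 5/√215 = 0.3410.
Unpooled SE of the difference: √(1.35163876 + 0.116281) = 1.2116.
Margin of error = z* · SE = 1.960 × 1.2116 = 2.3747.
x̄₁ − x̄₂ = 20.0 − 18.1 = 1.9000.
CI: 1.9000 ± 2.3747 = (-0.47, 4.27).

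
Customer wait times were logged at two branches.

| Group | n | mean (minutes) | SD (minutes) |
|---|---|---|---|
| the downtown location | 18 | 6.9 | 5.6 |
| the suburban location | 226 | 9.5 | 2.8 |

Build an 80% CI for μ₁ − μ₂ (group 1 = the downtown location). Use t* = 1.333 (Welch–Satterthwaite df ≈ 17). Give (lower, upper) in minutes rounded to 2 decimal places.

(-4.38, -0.82)

Standard errors of each mean: 5.6/√18 = 1.3199 and 2.8/√226 = 0.1863.
SE(x̄₁ − x̄₂) = √(1.3199² + 0.1863²) = 1.3330 for independent samples with unequal variances.
With t* = 1.333, the margin is 1.333 × 1.3330 = 1.7769.
x̄₁ − x̄₂ = 6.9 − 9.5 = -2.6000; the interval is -2.6000 ± 1.7769 = (-4.38, -0.82).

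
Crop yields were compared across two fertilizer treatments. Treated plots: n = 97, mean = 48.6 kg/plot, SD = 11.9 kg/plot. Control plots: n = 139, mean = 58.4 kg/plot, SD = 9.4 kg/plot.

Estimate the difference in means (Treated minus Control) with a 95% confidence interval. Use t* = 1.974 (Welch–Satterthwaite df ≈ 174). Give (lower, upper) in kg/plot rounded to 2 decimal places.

(-12.66, -6.94)

Per-group SEs: s₁/√n₁ = 11.9/√97 = 1.2083, s₂/√n₂ = 9.4/√139 = 0.7973.
Unpooled SE of the difference: √(1.45998889 + 0.63568729) = 1.4476.
Margin of error = t* · SE = 1.974 × 1.4476 = 2.8576.
x̄₁ − x̄₂ = 48.6 − 58.4 = -9.8000.
CI: -9.8000 ± 2.8576 = (-12.66, -6.94).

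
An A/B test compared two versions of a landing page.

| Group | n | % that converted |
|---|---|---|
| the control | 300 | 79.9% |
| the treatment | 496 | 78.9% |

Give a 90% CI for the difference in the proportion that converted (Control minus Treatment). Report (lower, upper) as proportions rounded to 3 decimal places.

The two standard errors are √(0.7990×0.2010/300) = 0.02314 and √(0.7890×0.2110/496) = 0.01832.
Because the samples are independent, SE_diff = √(0.02314² + 0.01832²) = 0.02951.
Using z* = 1.645 for 90%, ME = 1.645 × 0.02951 = 0.04854.
p̂₁ − p̂₂ = 0.0100; interval 0.0100 ± 0.04854 gives (-0.039, 0.059).

(-0.039, 0.059)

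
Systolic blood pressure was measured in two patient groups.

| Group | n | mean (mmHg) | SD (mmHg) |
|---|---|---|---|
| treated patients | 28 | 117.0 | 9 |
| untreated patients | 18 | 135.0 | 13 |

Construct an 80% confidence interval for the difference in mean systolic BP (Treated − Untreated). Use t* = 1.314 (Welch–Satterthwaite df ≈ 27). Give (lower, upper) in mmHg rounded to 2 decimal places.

(-22.60, -13.40)

Standard errors of each mean: 9/√28 = 1.7008 and 13/√18 = 3.0641.
SE(x̄₁ − x̄₂) = √(1.7008² + 3.0641²) = 3.5045 for independent samples with unequal variances.
With t* = 1.314, the margin is 1.314 × 3.5045 = 4.6049.
x̄₁ − x̄₂ = 117.0 − 135.0 = -18.0000; the interval is -18.0000 ± 4.6049 = (-22.60, -13.40).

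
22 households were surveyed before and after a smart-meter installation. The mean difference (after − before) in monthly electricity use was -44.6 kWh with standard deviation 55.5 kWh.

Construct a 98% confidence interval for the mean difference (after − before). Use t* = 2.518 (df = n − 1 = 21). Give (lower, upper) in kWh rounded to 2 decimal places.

Paired design: SE = s_d/√n = 55.5/√22 = 11.8326.
t* = 2.518; margin of error = 2.518 × 11.8326 = 29.7945.
-44.6 ± 29.7945 → (-74.39, -14.81).

(-74.39, -14.81)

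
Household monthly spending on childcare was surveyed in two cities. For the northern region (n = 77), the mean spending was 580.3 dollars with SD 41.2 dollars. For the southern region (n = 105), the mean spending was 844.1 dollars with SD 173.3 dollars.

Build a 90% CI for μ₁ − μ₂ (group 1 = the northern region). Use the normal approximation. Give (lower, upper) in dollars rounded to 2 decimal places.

(-292.67, -234.93)

Standard errors of each mean: 41.2/√77 = 4.6952 and 173.3/√105 = 16.9123.
SE(x̄₁ − x̄₂) = √(4.6952² + 16.9123²) = 17.5519 for independent samples with unequal variances.
With z* = 1.645, the margin is 1.645 × 17.5519 = 28.8729.
x̄₁ − x̄₂ = 580.3 − 844.1 = -263.8000; the interval is -263.8000 ± 28.8729 = (-292.67, -234.93).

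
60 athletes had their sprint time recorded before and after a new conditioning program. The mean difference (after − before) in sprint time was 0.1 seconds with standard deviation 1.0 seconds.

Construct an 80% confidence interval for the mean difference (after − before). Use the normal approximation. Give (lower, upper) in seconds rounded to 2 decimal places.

(-0.07, 0.27)

Paired design: SE = s_d/√n = 1.0/√60 = 0.1291.
z* = 1.282; margin of error = 1.282 × 0.1291 = 0.1655.
0.1 ± 0.1655 → (-0.07, 0.27).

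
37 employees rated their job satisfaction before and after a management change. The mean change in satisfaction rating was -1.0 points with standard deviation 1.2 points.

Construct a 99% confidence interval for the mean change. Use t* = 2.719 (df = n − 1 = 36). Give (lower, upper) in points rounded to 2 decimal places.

This is a matched-pairs design, so SE = s_d/√n = 1.2/√37 = 0.1973.
Margin = 2.719 × 0.1973 = 0.5365; the interval is -1.0 ± 0.5365 = (-1.54, -0.46).

(-1.54, -0.46)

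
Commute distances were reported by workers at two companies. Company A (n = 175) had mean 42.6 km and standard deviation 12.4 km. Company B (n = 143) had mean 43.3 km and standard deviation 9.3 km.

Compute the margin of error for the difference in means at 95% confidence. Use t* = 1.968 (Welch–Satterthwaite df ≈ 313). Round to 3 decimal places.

Standard errors of each mean: 12.4/√175 = 0.9374 and 9.3/√143 = 0.7777.
SE(x̄₁ − x̄₂) = √(0.9374² + 0.7777²) = 1.2180 for independent samples with unequal variances.
With t* = 1.968, the margin is 1.968 × 1.2180 = 2.3970.

2.397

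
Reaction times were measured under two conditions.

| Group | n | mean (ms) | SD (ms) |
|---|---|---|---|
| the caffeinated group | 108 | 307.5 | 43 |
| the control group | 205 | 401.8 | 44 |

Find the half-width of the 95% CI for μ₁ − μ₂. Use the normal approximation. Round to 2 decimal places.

Per-group SEs: s₁/√n₁ = 43/√108 = 4.1377, s₂/√n₂ = 44/√205 = 3.0731.
Unpooled SE of the difference: √(17.12056129 + 9.44394361) = 5.1541.
Margin of error = z* · SE = 1.960 × 5.1541 = 10.1020.

10.10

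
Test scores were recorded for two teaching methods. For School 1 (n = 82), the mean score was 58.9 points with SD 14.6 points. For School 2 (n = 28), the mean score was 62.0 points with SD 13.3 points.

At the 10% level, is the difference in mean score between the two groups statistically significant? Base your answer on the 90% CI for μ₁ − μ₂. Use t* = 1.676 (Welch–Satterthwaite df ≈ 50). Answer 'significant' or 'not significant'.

SE₁ = s₁/√n₁ = 14.6/√82 = 1.6123; SE₂ = 13.3/√28 = 2.5135.
Independent samples, unequal variances: SE_diff = √(SE₁² + SE₂²) = √(2.59951129 + 6.31768225) = 2.9862.
t* = 1.676, so margin of error = 1.676 × 2.9862 = 5.0049.
Difference in means = 58.9 − 62.0 = -3.1000.
-3.1000 ± 5.0049 → (-8.1049, 1.9049).
The interval (-8.1049, 1.9049) contains 0, so the difference is not significant.

not significant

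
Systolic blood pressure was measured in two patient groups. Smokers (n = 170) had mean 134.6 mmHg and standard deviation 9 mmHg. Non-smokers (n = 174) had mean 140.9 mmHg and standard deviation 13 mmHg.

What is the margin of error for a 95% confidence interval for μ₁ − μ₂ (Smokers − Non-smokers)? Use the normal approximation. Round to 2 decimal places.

2.36

Standard errors of each mean: 9/√170 = 0.6903 and 13/√174 = 0.9855.
SE(x̄₁ − x̄₂) = √(0.6903² + 0.9855²) = 1.2032 for independent samples with unequal variances.
With z* = 1.960, the margin is 1.960 × 1.2032 = 2.3583.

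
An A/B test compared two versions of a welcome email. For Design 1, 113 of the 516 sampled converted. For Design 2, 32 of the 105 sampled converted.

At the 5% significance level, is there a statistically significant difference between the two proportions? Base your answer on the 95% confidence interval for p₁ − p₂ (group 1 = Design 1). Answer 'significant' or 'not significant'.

not significant

p̂₁ = 113/516 = 0.2190 and p̂₂ = 32/105 = 0.3048.
SE₁ = √(p̂₁(1−p̂₁)/n₁) = √(0.2190·0.7810/516) = 0.01821; SE₂ = √(0.3048·0.6952/105) = 0.04492.
Independent samples: SE of the difference = √(SE₁² + SE₂²) = √(0.0003316041 + 0.0020178064) = 0.04847.
z* for 95% confidence is 1.960, so the margin of error is 1.960 × 0.04847 = 0.09500.
Point estimate p̂₁ − p̂₂ = 0.2190 − 0.3048 = -0.0858.
-0.0858 ± 0.09500 → (-0.18080, 0.00920).
The interval (-0.18080, 0.00920) contains 0, so the difference is not significant.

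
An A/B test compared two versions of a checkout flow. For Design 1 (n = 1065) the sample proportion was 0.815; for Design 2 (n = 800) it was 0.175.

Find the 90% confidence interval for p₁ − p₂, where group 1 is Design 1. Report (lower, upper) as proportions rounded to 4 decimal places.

(0.6105, 0.6695)

Each SE is √(p̂(1−p̂)/n): √(0.8150·0.1850/1065) = 0.01190 and √(0.1750·0.8250/800) = 0.01343.
SE(p̂₁ − p̂₂) = √(SE₁² + SE₂²) = √(0.00014161 + 0.0001803649) = 0.01794, since the two samples are independent.
At 90% confidence z* = 1.645; margin = 1.645 × 0.01794 = 0.02951.
The difference is 0.8150 − 0.1750 = 0.6400, so the interval is 0.6400 ± 0.02951 = (0.6105, 0.6695).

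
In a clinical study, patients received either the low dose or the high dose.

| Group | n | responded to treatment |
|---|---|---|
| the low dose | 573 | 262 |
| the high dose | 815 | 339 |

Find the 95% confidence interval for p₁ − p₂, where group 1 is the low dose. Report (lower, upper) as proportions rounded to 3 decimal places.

(-0.012, 0.094)

Sample proportions: 262/573 = 0.4572, 339/815 = 0.4160.
Each SE is √(p̂(1−p̂)/n): √(0.4572·0.5428/573) = 0.02081 and √(0.4160·0.5840/815) = 0.01727.
SE(p̂₁ − p̂₂) = √(SE₁² + SE₂²) = √(0.0004330561 + 0.0002982529) = 0.02704, since the two samples are independent.
At 95% confidence z* = 1.960; margin = 1.960 × 0.02704 = 0.05300.
The difference is 0.4572 − 0.4160 = 0.0412, so the interval is 0.0412 ± 0.05300 = (-0.012, 0.094).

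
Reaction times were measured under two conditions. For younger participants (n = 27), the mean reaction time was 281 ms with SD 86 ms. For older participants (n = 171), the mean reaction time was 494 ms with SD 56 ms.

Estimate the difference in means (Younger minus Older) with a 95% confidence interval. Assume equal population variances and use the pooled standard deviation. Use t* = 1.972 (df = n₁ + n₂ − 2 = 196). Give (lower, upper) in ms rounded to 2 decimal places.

s_p = √[((n₁−1)s₁² + (n₂−1)s₂²)/(n₁+n₂−2)] = √[(26·86² + 170·56²)/196] = 60.8367.
SE = 60.8367·√(1/27 + 1/171) = 12.5985.
With t* = 1.972, margin = 1.972 × 12.5985 = 24.8442.
x̄₁ − x̄₂ = 281 − 494 = -213.0000; interval -213.0000 ± 24.8442 = (-237.84, -188.16).

(-237.84, -188.16)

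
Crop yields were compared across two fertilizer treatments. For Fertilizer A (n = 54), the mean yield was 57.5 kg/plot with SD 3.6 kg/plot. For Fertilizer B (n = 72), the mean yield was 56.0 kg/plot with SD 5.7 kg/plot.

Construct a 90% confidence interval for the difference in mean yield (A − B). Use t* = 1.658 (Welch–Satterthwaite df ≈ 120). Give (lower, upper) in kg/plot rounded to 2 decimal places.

Standard errors of each mean: 3.6/√54 = 0.4899 and 5.7/√72 = 0.6718.
SE(x̄₁ − x̄₂) = √(0.4899² + 0.6718²) = 0.8315 for independent samples with unequal variances.
With t* = 1.658, the margin is 1.658 × 0.8315 = 1.3786.
x̄₁ − x̄₂ = 57.5 − 56.0 = 1.5000; the interval is 1.5000 ± 1.3786 = (0.12, 2.88).

(0.12, 2.88)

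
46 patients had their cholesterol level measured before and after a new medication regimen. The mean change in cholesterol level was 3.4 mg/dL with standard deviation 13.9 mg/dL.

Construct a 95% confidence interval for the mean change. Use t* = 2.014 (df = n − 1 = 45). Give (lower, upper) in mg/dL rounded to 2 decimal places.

Paired design: SE = s_d/√n = 13.9/√46 = 2.0494.
t* = 2.014; margin of error = 2.014 × 2.0494 = 4.1275.
3.4 ± 4.1275 → (-0.73, 7.53).

(-0.73, 7.53)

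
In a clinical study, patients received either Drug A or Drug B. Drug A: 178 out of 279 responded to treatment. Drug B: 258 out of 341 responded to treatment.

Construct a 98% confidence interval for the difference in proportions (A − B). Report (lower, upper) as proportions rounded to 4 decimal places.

(-0.2046, -0.0326)

p̂₁ = 178/279 = 0.6380 and p̂₂ = 258/341 = 0.7566.
SE₁ = √(p̂₁(1−p̂₁)/n₁) = √(0.6380·0.3620/279) = 0.02877; SE₂ = √(0.7566·0.2434/341) = 0.02324.
Independent samples: SE of the difference = √(SE₁² + SE₂²) = √(0.0008277129 + 0.0005400976) = 0.03698.
z* for 98% confidence is 2.326, so the margin of error is 2.326 × 0.03698 = 0.08602.
Point estimate p̂₁ − p̂₂ = 0.6380 − 0.7566 = -0.1186.
-0.1186 ± 0.08602 → (-0.2046, -0.0326).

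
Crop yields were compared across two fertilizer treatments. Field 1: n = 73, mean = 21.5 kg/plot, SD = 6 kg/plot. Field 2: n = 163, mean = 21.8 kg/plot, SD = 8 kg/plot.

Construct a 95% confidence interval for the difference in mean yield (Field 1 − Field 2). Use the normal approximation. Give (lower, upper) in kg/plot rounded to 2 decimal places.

Standard errors of each mean: 6/√73 = 0.7022 and 8/√163 = 0.6266.
SE(x̄₁ − x̄₂) = √(0.7022² + 0.6266²) = 0.9411 for independent samples with unequal variances.
With z* = 1.960, the margin is 1.960 × 0.9411 = 1.8446.
x̄₁ − x̄₂ = 21.5 − 21.8 = -0.3000; the interval is -0.3000 ± 1.8446 = (-2.14, 1.54).

(-2.14, 1.54)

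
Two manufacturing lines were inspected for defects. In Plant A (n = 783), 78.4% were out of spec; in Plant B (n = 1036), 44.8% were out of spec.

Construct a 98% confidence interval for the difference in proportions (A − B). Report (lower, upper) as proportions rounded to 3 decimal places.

SE₁ = √(p̂₁(1−p̂₁)/n₁) = √(0.7840·0.2160/783) = 0.01471; SE₂ = √(0.4480·0.5520/1036) = 0.01545.
Independent samples: SE of the difference = √(SE₁² + SE₂²) = √(0.0002163841 + 0.0002387025) = 0.02133.
z* for 98% confidence is 2.326, so the margin of error is 2.326 × 0.02133 = 0.04961.
Point estimate p̂₁ − p̂₂ = 0.7840 − 0.4480 = 0.3360.
0.3360 ± 0.04961 → (0.286, 0.386).

(0.286, 0.386)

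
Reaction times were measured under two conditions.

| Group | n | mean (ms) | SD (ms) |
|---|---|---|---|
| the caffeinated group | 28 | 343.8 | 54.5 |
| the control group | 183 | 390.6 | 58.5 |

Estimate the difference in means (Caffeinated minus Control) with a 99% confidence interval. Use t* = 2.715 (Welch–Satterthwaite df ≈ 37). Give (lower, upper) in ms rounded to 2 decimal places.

(-77.13, -16.47)

SE₁ = s₁/√n₁ = 54.5/√28 = 10.2995; SE₂ = 58.5/√183 = 4.3244.
Independent samples, unequal variances: SE_diff = √(SE₁² + SE₂²) = √(106.07970025 + 18.70043536) = 11.1705.
t* = 2.715, so margin of error = 2.715 × 11.1705 = 30.3279.
Difference in means = 343.8 − 390.6 = -46.8000.
-46.8000 ± 30.3279 → (-77.13, -16.47).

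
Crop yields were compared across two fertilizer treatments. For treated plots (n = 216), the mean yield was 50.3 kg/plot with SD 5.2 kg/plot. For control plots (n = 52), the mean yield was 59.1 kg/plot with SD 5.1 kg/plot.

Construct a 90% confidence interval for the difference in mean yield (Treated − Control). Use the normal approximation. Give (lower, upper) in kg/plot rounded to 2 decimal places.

(-10.10, -7.50)

Per-group SEs: s₁/√n₁ = 5.2/√216 = 0.3538, s₂/√n₂ = 5.1/√52 = 0.7072.
Unpooled SE of the difference: √(0.12517444 + 0.50013184) = 0.7908.
Margin of error = z* · SE = 1.645 × 0.7908 = 1.3009.
x̄₁ − x̄₂ = 50.3 − 59.1 = -8.8000.
CI: -8.8000 ± 1.3009 = (-10.10, -7.50).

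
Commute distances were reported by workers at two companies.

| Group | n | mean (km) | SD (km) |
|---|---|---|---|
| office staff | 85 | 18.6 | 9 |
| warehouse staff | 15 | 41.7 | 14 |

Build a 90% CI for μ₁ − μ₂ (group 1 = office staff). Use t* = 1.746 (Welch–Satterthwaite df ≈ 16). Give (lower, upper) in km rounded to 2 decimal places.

(-29.64, -16.56)

Standard errors of each mean: 9/√85 = 0.9762 and 14/√15 = 3.6148.
SE(x̄₁ − x̄₂) = √(0.9762² + 3.6148²) = 3.7443 for independent samples with unequal variances.
With t* = 1.746, the margin is 1.746 × 3.7443 = 6.5375.
x̄₁ − x̄₂ = 18.6 − 41.7 = -23.1000; the interval is -23.1000 ± 6.5375 = (-29.64, -16.56).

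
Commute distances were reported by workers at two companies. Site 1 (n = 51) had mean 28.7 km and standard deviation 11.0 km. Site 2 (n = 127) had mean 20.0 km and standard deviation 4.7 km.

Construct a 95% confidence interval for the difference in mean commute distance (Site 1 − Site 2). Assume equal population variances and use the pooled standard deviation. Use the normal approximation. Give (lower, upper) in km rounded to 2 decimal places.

(6.40, 11.00)

s_p = √[((n₁−1)s₁² + (n₂−1)s₂²)/(n₁+n₂−2)] = √[(50·11.0² + 126·4.7²)/176] = 7.0845.
SE = 7.0845·√(1/51 + 1/127) = 1.1744.
With z* = 1.960, margin = 1.960 × 1.1744 = 2.3018.
x̄₁ − x̄₂ = 28.7 − 20.0 = 8.7000; interval 8.7000 ± 2.3018 = (6.40, 11.00).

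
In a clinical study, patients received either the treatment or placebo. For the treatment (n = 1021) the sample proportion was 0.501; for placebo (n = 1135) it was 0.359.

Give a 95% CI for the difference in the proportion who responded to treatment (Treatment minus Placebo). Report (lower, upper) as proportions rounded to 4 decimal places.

Each SE is √(p̂(1−p̂)/n): √(0.5010·0.4990/1021) = 0.01565 and √(0.3590·0.6410/1135) = 0.01424.
SE(p̂₁ − p̂₂) = √(SE₁² + SE₂²) = √(0.0002449225 + 0.0002027776) = 0.02116, since the two samples are independent.
At 95% confidence z* = 1.960; margin = 1.960 × 0.02116 = 0.04147.
The difference is 0.5010 − 0.3590 = 0.1420, so the interval is 0.1420 ± 0.04147 = (0.1005, 0.1835).

(0.1005, 0.1835)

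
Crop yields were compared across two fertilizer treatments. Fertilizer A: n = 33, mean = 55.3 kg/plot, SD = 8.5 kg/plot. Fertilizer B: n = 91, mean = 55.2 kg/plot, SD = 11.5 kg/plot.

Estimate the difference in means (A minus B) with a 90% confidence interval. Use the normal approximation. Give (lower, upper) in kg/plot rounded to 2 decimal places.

(-3.04, 3.24)

Standard errors of each mean: 8.5/√33 = 1.4797 and 11.5/√91 = 1.2055.
SE(x̄₁ − x̄₂) = √(1.4797² + 1.2055²) = 1.9086 for independent samples with unequal variances.
With z* = 1.645, the margin is 1.645 × 1.9086 = 3.1396.
x̄₁ − x̄₂ = 55.3 − 55.2 = 0.1000; the interval is 0.1000 ± 3.1396 = (-3.04, 3.24).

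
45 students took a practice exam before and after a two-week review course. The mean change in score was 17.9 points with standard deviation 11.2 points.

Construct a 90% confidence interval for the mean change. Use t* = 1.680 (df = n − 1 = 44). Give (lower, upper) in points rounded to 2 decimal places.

This is a matched-pairs design, so SE = s_d/√n = 11.2/√45 = 1.6696.
Margin = 1.680 × 1.6696 = 2.8049; the interval is 17.9 ± 2.8049 = (15.10, 20.70).

(15.10, 20.70)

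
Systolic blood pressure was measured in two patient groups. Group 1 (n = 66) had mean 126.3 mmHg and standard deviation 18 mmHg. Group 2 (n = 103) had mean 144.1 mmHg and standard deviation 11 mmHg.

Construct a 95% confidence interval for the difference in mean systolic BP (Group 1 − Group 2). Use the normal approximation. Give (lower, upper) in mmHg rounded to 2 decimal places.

SE₁ = s₁/√n₁ = 18/√66 = 2.2156; SE₂ = 11/√103 = 1.0839.
Independent samples, unequal variances: SE_diff = √(SE₁² + SE₂²) = √(4.90888336 + 1.17483921) = 2.4665.
z* = 1.960, so margin of error = 1.960 × 2.4665 = 4.8343.
Difference in means = 126.3 − 144.1 = -17.8000.
-17.8000 ± 4.8343 → (-22.63, -12.97).

(-22.63, -12.97)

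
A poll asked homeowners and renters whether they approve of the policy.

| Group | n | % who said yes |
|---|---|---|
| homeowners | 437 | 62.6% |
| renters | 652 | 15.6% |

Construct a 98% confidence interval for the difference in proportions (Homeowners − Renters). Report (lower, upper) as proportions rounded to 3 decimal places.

(0.407, 0.533)

Each SE is √(p̂(1−p̂)/n): √(0.6260·0.3740/437) = 0.02315 and √(0.1560·0.8440/652) = 0.01421.
SE(p̂₁ − p̂₂) = √(SE₁² + SE₂²) = √(0.0005359225 + 0.0002019241) = 0.02716, since the two samples are independent.
At 98% confidence z* = 2.326; margin = 2.326 × 0.02716 = 0.06317.
The difference is 0.6260 − 0.1560 = 0.4700, so the interval is 0.4700 ± 0.06317 = (0.407, 0.533).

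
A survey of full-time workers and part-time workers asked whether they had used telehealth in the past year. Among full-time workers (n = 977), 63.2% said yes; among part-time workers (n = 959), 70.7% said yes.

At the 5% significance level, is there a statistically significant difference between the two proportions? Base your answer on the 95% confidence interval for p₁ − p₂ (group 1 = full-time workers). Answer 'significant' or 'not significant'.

significant

Each SE is √(p̂(1−p̂)/n): √(0.6320·0.3680/977) = 0.01543 and √(0.7070·0.2930/959) = 0.01470.
SE(p̂₁ − p̂₂) = √(SE₁² + SE₂²) = √(0.0002380849 + 0.00021609) = 0.02131, since the two samples are independent.
At 95% confidence z* = 1.960; margin = 1.960 × 0.02131 = 0.04177.
The difference is 0.6320 − 0.7070 = -0.0750, so the interval is -0.0750 ± 0.04177 = (-0.11677, -0.03323).
The interval (-0.11677, -0.03323) does not contain 0, so the difference is significant.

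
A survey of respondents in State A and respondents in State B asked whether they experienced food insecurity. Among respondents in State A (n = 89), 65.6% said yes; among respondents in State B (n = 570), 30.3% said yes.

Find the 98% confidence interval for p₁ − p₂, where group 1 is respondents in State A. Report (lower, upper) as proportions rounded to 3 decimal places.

(0.228, 0.478)

The two standard errors are √(0.6560×0.3440/89) = 0.05035 and √(0.3030×0.6970/570) = 0.01925.
Because the samples are independent, SE_diff = √(0.05035² + 0.01925²) = 0.05390.
Using z* = 2.326 for 98%, ME = 2.326 × 0.05390 = 0.12537.
p̂₁ − p̂₂ = 0.3530; interval 0.3530 ± 0.12537 gives (0.228, 0.478).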